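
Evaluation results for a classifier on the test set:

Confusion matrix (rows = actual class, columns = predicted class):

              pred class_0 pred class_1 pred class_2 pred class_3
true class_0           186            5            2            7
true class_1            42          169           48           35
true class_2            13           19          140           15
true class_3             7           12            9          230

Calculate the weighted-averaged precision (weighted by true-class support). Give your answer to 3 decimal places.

Per-class precision (TP/(TP+FP)):
  class_0: TP=186, FP=42+13+7=62 → 186/248 = 0.7500
  class_1: TP=169, FP=5+19+12=36 → 169/205 = 0.8244
  class_2: TP=140, FP=2+48+9=59 → 140/199 = 0.7035
  class_3: TP=230, FP=7+35+15=57 → 230/287 = 0.8014
Weighted-precision = Σ (supportᵢ/N)·precisionᵢ with N=939: (200/939)·0.7500 + (294/939)·0.8244 + (187/939)·0.7035 + (258/939)·0.8014 = 0.778

0.778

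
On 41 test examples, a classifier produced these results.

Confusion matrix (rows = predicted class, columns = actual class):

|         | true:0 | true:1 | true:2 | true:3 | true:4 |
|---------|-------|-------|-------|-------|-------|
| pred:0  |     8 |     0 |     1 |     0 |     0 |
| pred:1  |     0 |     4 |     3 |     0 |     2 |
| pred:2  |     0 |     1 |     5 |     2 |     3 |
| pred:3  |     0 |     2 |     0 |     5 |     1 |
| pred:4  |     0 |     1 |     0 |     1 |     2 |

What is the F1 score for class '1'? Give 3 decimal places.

0.471

One-vs-rest for '1': TP = diagonal; FP = other classes predicted '1'; FN = '1' predicted as other.
F1 score = 2·TP/(2·TP+FP+FN).
1: TP=4, FP=0+3+0+2=5, FN=0+1+2+1=4 → 8/17 = 0.4706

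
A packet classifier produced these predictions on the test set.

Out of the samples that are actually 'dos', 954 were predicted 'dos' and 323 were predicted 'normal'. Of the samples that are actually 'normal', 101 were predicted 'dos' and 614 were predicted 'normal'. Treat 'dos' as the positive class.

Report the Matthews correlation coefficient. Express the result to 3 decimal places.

0.582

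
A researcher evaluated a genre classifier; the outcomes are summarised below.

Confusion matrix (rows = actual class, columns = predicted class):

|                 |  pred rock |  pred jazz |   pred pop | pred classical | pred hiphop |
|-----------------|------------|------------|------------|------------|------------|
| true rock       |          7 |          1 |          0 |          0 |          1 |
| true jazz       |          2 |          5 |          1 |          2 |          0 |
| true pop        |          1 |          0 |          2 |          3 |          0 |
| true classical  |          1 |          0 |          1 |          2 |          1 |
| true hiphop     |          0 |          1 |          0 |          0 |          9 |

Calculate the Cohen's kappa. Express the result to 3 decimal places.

Observed agreement pₒ = trace/N = 25/40 = 0.6250
Expected agreement pₑ = Σ (rowᵢ·colᵢ)/N² = (9·11 + 10·7 + 6·4 + 5·7 + 10·11)/40² = 0.2113
κ = (pₒ − pₑ)/(1 − pₑ) = (0.6250 − 0.2113)/(1 − 0.2113) = 0.525

0.525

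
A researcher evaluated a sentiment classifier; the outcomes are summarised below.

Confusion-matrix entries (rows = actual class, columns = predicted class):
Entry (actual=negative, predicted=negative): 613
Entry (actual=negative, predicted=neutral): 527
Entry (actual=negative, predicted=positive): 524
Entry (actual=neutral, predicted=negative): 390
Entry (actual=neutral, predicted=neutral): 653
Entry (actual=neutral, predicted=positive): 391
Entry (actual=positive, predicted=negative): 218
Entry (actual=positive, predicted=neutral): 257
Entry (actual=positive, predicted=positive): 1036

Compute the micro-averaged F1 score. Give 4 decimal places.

0.4995

Micro-averaging pools counts across classes: ΣTP=2302, ΣFP=2307, ΣFN=2307.
Micro-F1 score = 2·TP/(2·TP+FP+FN) on pooled counts = 0.4995 (equals overall accuracy in single-label multiclass).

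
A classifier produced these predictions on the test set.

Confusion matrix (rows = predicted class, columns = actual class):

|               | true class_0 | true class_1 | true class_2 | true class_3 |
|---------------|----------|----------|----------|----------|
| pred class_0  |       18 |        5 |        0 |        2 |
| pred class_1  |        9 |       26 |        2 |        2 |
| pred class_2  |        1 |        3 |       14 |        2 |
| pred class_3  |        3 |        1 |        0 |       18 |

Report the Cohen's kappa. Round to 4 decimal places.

0.6145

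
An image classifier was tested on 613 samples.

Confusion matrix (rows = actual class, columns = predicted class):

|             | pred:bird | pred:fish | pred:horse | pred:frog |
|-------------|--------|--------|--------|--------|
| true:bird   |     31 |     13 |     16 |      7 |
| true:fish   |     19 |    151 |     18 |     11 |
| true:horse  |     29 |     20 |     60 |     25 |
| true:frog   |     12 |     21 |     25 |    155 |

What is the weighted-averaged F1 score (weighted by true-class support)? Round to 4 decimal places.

Per-class F1 score (2·TP/(2·TP+FP+FN)):
  bird: TP=31, FP=19+29+12=60, FN=13+16+7=36 → 62/158 = 0.39241
  fish: TP=151, FP=13+20+21=54, FN=19+18+11=48 → 302/404 = 0.74752
  horse: TP=60, FP=16+18+25=59, FN=29+20+25=74 → 120/253 = 0.47431
  frog: TP=155, FP=7+11+25=43, FN=12+21+25=58 → 310/411 = 0.75426
Weighted-F1 score = Σ (supportᵢ/N)·F1 scoreᵢ with N=613: (67/613)·0.39241 + (199/613)·0.74752 + (134/613)·0.47431 + (213/613)·0.75426 = 0.6513

0.6513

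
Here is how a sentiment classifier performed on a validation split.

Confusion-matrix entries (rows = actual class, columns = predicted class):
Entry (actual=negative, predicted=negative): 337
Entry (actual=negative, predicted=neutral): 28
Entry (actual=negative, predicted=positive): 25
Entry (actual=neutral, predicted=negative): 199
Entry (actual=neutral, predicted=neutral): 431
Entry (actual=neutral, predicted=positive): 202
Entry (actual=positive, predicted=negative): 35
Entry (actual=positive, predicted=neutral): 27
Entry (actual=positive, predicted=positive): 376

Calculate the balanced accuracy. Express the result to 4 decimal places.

0.7469

Balanced accuracy = mean of per-class recall.
  negative: recall = 337/390 = 0.86410
  neutral: recall = 431/832 = 0.51803
  positive: recall = 376/438 = 0.85845
Mean = (0.86410 + 0.51803 + 0.85845) / 3 = 0.7469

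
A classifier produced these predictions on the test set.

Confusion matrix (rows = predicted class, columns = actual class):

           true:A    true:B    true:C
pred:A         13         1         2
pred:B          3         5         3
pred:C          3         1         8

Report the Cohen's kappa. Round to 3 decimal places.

0.485

Observed agreement pₒ = trace/N = 26/39 = 0.6667
Expected agreement pₑ = Σ (rowᵢ·colᵢ)/N² = (19·16 + 7·11 + 13·12)/39² = 0.3531
κ = (pₒ − pₑ)/(1 − pₑ) = (0.6667 − 0.3531)/(1 − 0.3531) = 0.485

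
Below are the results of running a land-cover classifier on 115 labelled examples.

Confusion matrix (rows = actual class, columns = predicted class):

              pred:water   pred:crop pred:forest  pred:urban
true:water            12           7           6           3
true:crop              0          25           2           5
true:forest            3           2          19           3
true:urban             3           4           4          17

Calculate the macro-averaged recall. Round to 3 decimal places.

Per-class recall (TP/(TP+FN)):
  water: TP=12, FN=7+6+3=16 → 12/28 = 0.4286
  crop: TP=25, FN=0+2+5=7 → 25/32 = 0.7813
  forest: TP=19, FN=3+2+3=8 → 19/27 = 0.7037
  urban: TP=17, FN=3+4+4=11 → 17/28 = 0.6071
Macro-recall = mean = (0.4286 + 0.7813 + 0.7037 + 0.6071) / 4 = 0.630

0.630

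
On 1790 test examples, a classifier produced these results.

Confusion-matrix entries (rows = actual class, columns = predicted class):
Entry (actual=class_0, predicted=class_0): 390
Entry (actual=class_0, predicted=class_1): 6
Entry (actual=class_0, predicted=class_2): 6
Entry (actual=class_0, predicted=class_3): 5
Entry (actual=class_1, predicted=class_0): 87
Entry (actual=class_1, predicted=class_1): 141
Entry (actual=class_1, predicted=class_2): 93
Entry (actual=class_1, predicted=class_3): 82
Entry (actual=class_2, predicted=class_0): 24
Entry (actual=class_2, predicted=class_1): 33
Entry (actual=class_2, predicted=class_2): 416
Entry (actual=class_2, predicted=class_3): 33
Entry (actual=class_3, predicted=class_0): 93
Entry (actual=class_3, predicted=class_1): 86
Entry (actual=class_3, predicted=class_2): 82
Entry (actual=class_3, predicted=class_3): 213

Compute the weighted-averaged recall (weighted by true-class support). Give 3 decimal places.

Per-class recall (TP/(TP+FN)):
  class_0: TP=390, FN=6+6+5=17 → 390/407 = 0.9582
  class_1: TP=141, FN=87+93+82=262 → 141/403 = 0.3499
  class_2: TP=416, FN=24+33+33=90 → 416/506 = 0.8221
  class_3: TP=213, FN=93+86+82=261 → 213/474 = 0.4494
Weighted-recall = Σ (supportᵢ/N)·recallᵢ with N=1790: (407/1790)·0.9582 + (403/1790)·0.3499 + (506/1790)·0.8221 + (474/1790)·0.4494 = 0.648

0.648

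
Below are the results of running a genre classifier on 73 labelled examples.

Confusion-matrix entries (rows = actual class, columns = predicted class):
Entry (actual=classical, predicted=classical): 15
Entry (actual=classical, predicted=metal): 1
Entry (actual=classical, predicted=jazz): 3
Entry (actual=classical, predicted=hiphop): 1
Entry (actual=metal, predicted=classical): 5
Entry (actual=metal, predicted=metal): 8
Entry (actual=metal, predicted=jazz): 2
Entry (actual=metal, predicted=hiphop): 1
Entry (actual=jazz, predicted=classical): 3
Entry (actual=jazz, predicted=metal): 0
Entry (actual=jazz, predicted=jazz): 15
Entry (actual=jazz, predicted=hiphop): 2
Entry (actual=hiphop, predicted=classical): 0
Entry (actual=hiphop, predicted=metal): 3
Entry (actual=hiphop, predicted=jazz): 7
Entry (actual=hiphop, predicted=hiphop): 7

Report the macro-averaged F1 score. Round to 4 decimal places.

Per-class F1 score (2·TP/(2·TP+FP+FN)):
  classical: TP=15, FP=5+3+0=8, FN=1+3+1=5 → 30/43 = 0.69767
  metal: TP=8, FP=1+0+3=4, FN=5+2+1=8 → 16/28 = 0.57143
  jazz: TP=15, FP=3+2+7=12, FN=3+0+2=5 → 30/47 = 0.63830
  hiphop: TP=7, FP=1+1+2=4, FN=0+3+7=10 → 14/28 = 0.50000
Macro-F1 score = mean = (0.69767 + 0.57143 + 0.63830 + 0.50000) / 4 = 0.6019

0.6019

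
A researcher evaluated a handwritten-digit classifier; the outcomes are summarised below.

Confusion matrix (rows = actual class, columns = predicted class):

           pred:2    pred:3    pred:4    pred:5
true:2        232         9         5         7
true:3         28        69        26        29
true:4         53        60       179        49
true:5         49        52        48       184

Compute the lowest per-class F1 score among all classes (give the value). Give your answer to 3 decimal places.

Per-class F1 score (2·TP/(2·TP+FP+FN)):
  2: TP=232, FP=28+53+49=130, FN=9+5+7=21 → 464/615 = 0.7545
  3: TP=69, FP=9+60+52=121, FN=28+26+29=83 → 138/342 = 0.4035
  4: TP=179, FP=5+26+48=79, FN=53+60+49=162 → 358/599 = 0.5977
  5: TP=184, FP=7+29+49=85, FN=49+52+48=149 → 368/602 = 0.6113
Lowest is class '3' with F1 score = 0.404.

0.404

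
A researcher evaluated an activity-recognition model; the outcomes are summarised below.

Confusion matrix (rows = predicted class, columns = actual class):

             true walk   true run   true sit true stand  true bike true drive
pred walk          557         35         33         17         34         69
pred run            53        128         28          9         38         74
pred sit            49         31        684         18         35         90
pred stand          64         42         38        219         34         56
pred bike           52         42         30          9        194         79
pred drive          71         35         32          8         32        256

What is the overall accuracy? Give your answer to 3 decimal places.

0.622

Accuracy = trace / total = (557+128+684+219+194+256=2038) / 3275 = 2038/3275 = 0.622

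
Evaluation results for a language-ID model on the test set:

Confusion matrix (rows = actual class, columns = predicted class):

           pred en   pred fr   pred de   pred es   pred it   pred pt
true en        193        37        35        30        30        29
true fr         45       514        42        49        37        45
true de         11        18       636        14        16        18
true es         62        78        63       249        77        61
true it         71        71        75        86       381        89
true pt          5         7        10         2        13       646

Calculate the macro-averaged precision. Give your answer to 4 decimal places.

0.6568

Per-class precision (TP/(TP+FP)):
  en: TP=193, FP=45+11+62+71+5=194 → 193/387 = 0.49871
  fr: TP=514, FP=37+18+78+71+7=211 → 514/725 = 0.70897
  de: TP=636, FP=35+42+63+75+10=225 → 636/861 = 0.73868
  es: TP=249, FP=30+49+14+86+2=181 → 249/430 = 0.57907
  it: TP=381, FP=30+37+16+77+13=173 → 381/554 = 0.68773
  pt: TP=646, FP=29+45+18+61+89=242 → 646/888 = 0.72748
Macro-precision = mean = (0.49871 + 0.70897 + 0.73868 + 0.57907 + 0.68773 + 0.72748) / 6 = 0.6568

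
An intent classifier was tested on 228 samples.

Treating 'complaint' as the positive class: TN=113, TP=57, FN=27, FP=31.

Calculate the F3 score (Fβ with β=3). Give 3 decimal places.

0.675

Fβ = (1+β²)·TP / ((1+β²)·TP + β²·FN + FP), with β²=9
= 10·57 / (10·57 + 9·27 + 31) = 0.675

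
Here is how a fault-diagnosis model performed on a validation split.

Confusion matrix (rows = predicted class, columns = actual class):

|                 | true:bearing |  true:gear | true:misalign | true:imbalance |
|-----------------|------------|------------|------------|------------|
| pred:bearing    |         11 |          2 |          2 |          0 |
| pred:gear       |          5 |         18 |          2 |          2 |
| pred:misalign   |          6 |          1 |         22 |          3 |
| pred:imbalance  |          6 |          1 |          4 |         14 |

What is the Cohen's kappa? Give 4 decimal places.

0.5422

Observed agreement pₒ = trace/N = 65/99 = 0.65657
Expected agreement pₑ = Σ (rowᵢ·colᵢ)/N² = (28·15 + 22·27 + 30·32 + 19·25)/99² = 0.24987
κ = (pₒ − pₑ)/(1 − pₑ) = (0.65657 − 0.24987)/(1 − 0.24987) = 0.5422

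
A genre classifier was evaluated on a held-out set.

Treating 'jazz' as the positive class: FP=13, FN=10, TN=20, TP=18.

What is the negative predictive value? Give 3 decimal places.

NPV = TN/(TN+FN) = 20/(20+10) = 0.667

0.667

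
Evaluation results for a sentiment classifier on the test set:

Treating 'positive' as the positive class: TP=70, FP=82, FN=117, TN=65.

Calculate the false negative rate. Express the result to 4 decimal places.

FNR = FN/(FN+TP) = 117/(117+70) = 0.6257

0.6257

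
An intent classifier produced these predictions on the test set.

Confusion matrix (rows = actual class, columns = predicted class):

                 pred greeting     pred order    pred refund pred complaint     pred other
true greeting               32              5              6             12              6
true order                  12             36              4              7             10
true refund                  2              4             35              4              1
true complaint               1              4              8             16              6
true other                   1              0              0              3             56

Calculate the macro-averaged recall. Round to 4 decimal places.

0.6395

Per-class recall (TP/(TP+FN)):
  greeting: TP=32, FN=5+6+12+6=29 → 32/61 = 0.52459
  order: TP=36, FN=12+4+7+10=33 → 36/69 = 0.52174
  refund: TP=35, FN=2+4+4+1=11 → 35/46 = 0.76087
  complaint: TP=16, FN=1+4+8+6=19 → 16/35 = 0.45714
  other: TP=56, FN=1+0+0+3=4 → 56/60 = 0.93333
Macro-recall = mean = (0.52459 + 0.52174 + 0.76087 + 0.45714 + 0.93333) / 5 = 0.6395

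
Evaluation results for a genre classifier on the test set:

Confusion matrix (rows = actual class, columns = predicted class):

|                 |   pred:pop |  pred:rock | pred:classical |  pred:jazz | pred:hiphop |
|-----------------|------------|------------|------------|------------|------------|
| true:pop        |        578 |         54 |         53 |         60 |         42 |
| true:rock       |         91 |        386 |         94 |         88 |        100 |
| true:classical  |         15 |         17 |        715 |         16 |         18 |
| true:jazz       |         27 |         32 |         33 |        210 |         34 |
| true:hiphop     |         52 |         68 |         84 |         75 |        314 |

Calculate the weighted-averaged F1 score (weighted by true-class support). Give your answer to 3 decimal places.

Per-class F1 score (2·TP/(2·TP+FP+FN)):
  pop: TP=578, FP=91+15+27+52=185, FN=54+53+60+42=209 → 1156/1550 = 0.7458
  rock: TP=386, FP=54+17+32+68=171, FN=91+94+88+100=373 → 772/1316 = 0.5866
  classical: TP=715, FP=53+94+33+84=264, FN=15+17+16+18=66 → 1430/1760 = 0.8125
  jazz: TP=210, FP=60+88+16+75=239, FN=27+32+33+34=126 → 420/785 = 0.5350
  hiphop: TP=314, FP=42+100+18+34=194, FN=52+68+84+75=279 → 628/1101 = 0.5704
Weighted-F1 score = Σ (supportᵢ/N)·F1 scoreᵢ with N=3256: (787/3256)·0.7458 + (759/3256)·0.5866 + (781/3256)·0.8125 + (336/3256)·0.5350 + (593/3256)·0.5704 = 0.671

0.671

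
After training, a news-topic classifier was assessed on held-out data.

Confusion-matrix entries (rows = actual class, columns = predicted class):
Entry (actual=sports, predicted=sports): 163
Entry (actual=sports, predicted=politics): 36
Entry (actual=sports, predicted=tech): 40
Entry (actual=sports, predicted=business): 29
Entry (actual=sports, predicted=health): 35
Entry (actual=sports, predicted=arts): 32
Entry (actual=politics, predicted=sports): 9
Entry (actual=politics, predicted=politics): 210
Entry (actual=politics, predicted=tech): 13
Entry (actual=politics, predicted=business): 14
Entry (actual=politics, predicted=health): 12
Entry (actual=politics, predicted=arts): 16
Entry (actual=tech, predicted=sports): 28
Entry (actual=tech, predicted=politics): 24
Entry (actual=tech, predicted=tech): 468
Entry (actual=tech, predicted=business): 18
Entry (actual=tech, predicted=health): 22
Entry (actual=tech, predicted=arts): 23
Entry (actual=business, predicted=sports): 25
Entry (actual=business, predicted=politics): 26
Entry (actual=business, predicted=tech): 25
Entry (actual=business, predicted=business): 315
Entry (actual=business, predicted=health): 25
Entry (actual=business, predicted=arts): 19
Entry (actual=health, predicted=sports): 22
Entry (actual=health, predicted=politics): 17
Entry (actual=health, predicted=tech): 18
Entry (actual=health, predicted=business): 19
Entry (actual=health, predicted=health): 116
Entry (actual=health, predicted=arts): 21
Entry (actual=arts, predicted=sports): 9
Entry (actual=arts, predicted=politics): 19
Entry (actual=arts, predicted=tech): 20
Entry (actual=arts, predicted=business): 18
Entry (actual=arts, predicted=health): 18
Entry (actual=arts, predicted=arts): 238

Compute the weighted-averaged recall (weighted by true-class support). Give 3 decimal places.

Per-class recall (TP/(TP+FN)):
  sports: TP=163, FN=36+40+29+35+32=172 → 163/335 = 0.4866
  politics: TP=210, FN=9+13+14+12+16=64 → 210/274 = 0.7664
  tech: TP=468, FN=28+24+18+22+23=115 → 468/583 = 0.8027
  business: TP=315, FN=25+26+25+25+19=120 → 315/435 = 0.7241
  health: TP=116, FN=22+17+18+19+21=97 → 116/213 = 0.5446
  arts: TP=238, FN=9+19+20+18+18=84 → 238/322 = 0.7391
Weighted-recall = Σ (supportᵢ/N)·recallᵢ with N=2162: (335/2162)·0.4866 + (274/2162)·0.7664 + (583/2162)·0.8027 + (435/2162)·0.7241 + (213/2162)·0.5446 + (322/2162)·0.7391 = 0.698

0.698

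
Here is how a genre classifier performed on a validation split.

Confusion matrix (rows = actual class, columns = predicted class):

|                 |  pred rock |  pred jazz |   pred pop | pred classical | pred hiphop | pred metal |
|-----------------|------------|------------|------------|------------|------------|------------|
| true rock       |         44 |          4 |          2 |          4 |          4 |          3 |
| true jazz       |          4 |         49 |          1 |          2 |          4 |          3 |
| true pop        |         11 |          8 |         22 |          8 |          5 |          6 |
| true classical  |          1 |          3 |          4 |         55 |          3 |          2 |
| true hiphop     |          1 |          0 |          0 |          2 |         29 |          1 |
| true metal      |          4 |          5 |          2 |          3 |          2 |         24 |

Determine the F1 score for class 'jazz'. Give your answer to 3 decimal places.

0.742

Treat 'jazz' as positive and all other classes as negative.
F1 score = 2·TP/(2·TP+FP+FN).
jazz: TP=49, FP=4+8+3+0+5=20, FN=4+1+2+4+3=14 → 98/132 = 0.7424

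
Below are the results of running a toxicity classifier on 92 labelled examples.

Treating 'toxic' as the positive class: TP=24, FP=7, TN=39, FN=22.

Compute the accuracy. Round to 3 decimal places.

0.685

Accuracy = (TP+TN)/N = (24+39)/92 = 0.685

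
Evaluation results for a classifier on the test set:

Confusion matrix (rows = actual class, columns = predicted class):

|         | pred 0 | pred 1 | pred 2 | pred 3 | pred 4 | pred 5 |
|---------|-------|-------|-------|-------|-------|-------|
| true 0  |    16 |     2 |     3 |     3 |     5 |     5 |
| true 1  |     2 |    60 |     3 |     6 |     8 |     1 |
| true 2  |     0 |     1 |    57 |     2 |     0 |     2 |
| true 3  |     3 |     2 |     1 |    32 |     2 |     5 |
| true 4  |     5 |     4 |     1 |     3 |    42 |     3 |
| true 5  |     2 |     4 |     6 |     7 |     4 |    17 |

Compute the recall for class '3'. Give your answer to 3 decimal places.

Treat '3' as positive and all other classes as negative.
recall = TP/(TP+FN).
3: TP=32, FN=3+2+1+2+5=13 → 32/45 = 0.7111

0.711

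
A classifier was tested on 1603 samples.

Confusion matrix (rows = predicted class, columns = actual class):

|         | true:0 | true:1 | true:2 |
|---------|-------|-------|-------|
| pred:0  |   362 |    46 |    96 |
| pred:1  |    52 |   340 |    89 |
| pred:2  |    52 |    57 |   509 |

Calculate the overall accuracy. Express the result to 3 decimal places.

Accuracy = trace / total = (362+340+509=1211) / 1603 = 1211/1603 = 0.755

0.755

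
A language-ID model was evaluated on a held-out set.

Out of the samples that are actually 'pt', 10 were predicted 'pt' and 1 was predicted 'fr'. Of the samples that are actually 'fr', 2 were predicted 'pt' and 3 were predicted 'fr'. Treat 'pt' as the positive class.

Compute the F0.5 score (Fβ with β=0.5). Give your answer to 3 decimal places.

0.847

Fβ = (1+β²)·TP / ((1+β²)·TP + β²·FN + FP), with β²=1/4
= 1.25·10 / (1.25·10 + 0.25·1 + 2) = 0.847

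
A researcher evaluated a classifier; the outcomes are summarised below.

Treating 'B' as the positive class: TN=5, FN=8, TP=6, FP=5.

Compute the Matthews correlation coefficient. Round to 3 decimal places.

-0.071

MCC = (TP·TN − FP·FN) / √((TP+FP)(TP+FN)(TN+FP)(TN+FN))
Numerator = 6·5 − 5·8 = -10
Denominator = √(11·14·10·13) = √20020 = 141.4920
MCC = -10 / 141.4920 = -0.071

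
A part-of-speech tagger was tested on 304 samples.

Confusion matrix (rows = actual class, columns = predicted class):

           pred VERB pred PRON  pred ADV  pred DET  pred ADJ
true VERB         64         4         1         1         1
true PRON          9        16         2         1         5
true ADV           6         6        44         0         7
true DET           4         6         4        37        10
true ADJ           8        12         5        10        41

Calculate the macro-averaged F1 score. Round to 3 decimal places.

0.641

Per-class F1 score (2·TP/(2·TP+FP+FN)):
  VERB: TP=64, FP=9+6+4+8=27, FN=4+1+1+1=7 → 128/162 = 0.7901
  PRON: TP=16, FP=4+6+6+12=28, FN=9+2+1+5=17 → 32/77 = 0.4156
  ADV: TP=44, FP=1+2+4+5=12, FN=6+6+0+7=19 → 88/119 = 0.7395
  DET: TP=37, FP=1+1+0+10=12, FN=4+6+4+10=24 → 74/110 = 0.6727
  ADJ: TP=41, FP=1+5+7+10=23, FN=8+12+5+10=35 → 82/140 = 0.5857
Macro-F1 score = mean = (0.7901 + 0.4156 + 0.7395 + 0.6727 + 0.5857) / 5 = 0.641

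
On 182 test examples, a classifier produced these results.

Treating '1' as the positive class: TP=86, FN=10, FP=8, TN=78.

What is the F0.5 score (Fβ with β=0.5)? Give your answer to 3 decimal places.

Fβ = (1+β²)·TP / ((1+β²)·TP + β²·FN + FP), with β²=1/4
= 1.25·86 / (1.25·86 + 0.25·10 + 8) = 0.911

0.911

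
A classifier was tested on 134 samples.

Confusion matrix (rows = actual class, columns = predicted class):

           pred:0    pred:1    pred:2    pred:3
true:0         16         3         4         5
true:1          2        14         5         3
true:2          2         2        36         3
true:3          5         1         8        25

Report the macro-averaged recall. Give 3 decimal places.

Per-class recall (TP/(TP+FN)):
  0: TP=16, FN=3+4+5=12 → 16/28 = 0.5714
  1: TP=14, FN=2+5+3=10 → 14/24 = 0.5833
  2: TP=36, FN=2+2+3=7 → 36/43 = 0.8372
  3: TP=25, FN=5+1+8=14 → 25/39 = 0.6410
Macro-recall = mean = (0.5714 + 0.5833 + 0.8372 + 0.6410) / 4 = 0.658

0.658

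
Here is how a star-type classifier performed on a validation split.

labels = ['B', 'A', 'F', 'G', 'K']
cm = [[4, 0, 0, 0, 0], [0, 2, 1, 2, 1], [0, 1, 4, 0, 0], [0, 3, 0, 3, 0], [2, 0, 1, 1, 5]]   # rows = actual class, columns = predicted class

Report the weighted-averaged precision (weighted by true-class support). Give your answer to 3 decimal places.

0.617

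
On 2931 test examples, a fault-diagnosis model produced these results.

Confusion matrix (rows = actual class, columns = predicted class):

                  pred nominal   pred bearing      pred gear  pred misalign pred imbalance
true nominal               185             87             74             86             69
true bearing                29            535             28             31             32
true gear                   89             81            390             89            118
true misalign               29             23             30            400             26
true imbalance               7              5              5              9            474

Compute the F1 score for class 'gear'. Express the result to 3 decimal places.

0.603

Treat 'gear' as positive and all other classes as negative.
F1 score = 2·TP/(2·TP+FP+FN).
gear: TP=390, FP=74+28+30+5=137, FN=89+81+89+118=377 → 780/1294 = 0.6028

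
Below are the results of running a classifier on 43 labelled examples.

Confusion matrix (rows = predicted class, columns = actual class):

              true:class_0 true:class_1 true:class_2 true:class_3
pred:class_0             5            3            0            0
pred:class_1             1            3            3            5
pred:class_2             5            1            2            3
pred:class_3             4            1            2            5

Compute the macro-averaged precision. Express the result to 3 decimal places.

0.368

Per-class precision (TP/(TP+FP)):
  class_0: TP=5, FP=3+0+0=3 → 5/8 = 0.6250
  class_1: TP=3, FP=1+3+5=9 → 3/12 = 0.2500
  class_2: TP=2, FP=5+1+3=9 → 2/11 = 0.1818
  class_3: TP=5, FP=4+1+2=7 → 5/12 = 0.4167
Macro-precision = mean = (0.6250 + 0.2500 + 0.1818 + 0.4167) / 4 = 0.368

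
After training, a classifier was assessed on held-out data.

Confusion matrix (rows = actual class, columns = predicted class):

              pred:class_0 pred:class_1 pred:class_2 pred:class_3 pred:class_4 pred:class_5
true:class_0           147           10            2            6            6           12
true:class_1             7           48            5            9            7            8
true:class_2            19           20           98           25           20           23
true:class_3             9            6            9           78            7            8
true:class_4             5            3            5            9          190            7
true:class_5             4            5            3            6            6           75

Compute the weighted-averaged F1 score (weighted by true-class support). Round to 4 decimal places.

0.6973

Per-class F1 score (2·TP/(2·TP+FP+FN)):
  class_0: TP=147, FP=7+19+9+5+4=44, FN=10+2+6+6+12=36 → 294/374 = 0.78610
  class_1: TP=48, FP=10+20+6+3+5=44, FN=7+5+9+7+8=36 → 96/176 = 0.54545
  class_2: TP=98, FP=2+5+9+5+3=24, FN=19+20+25+20+23=107 → 196/327 = 0.59939
  class_3: TP=78, FP=6+9+25+9+6=55, FN=9+6+9+7+8=39 → 156/250 = 0.62400
  class_4: TP=190, FP=6+7+20+7+6=46, FN=5+3+5+9+7=29 → 380/455 = 0.83516
  class_5: TP=75, FP=12+8+23+8+7=58, FN=4+5+3+6+6=24 → 150/232 = 0.64655
Weighted-F1 score = Σ (supportᵢ/N)·F1 scoreᵢ with N=907: (183/907)·0.78610 + (84/907)·0.54545 + (205/907)·0.59939 + (117/907)·0.62400 + (219/907)·0.83516 + (99/907)·0.64655 = 0.6973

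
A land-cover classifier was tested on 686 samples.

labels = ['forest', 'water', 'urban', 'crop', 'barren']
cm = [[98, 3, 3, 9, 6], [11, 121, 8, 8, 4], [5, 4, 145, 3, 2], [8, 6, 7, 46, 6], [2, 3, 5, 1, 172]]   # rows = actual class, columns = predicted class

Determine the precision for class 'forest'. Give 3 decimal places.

0.790

Take TP from the diagonal, FP from the rest of the 'forest' prediction marginal, FN from the rest of the 'forest' actual marginal.
precision = TP/(TP+FP).
forest: TP=98, FP=11+5+8+2=26 → 98/124 = 0.7903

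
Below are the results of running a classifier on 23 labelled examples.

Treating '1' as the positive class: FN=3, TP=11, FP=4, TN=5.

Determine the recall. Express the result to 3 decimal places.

0.786

Recall = TP/(TP+FN) = 11/(11+3) = 11/14 = 0.786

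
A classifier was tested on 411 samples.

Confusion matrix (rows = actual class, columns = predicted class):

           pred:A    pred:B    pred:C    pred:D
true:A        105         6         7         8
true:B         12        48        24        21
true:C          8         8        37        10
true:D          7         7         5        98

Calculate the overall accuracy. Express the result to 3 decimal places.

Accuracy = trace / total = (105+48+37+98=288) / 411 = 288/411 = 0.701

0.701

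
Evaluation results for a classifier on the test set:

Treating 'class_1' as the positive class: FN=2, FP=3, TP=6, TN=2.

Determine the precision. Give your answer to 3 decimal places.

Precision = TP/(TP+FP) = 6/(6+3) = 6/9 = 0.667

0.667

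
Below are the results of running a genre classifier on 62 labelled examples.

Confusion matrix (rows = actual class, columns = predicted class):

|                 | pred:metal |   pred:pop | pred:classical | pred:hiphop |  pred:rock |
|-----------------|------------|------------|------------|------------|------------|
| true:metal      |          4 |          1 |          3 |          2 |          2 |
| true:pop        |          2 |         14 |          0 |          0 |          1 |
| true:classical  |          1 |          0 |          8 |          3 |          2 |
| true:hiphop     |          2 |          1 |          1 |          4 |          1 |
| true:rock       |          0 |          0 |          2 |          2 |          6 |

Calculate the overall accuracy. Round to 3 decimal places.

0.581

Accuracy = trace / total = (4+14+8+4+6=36) / 62 = 36/62 = 0.581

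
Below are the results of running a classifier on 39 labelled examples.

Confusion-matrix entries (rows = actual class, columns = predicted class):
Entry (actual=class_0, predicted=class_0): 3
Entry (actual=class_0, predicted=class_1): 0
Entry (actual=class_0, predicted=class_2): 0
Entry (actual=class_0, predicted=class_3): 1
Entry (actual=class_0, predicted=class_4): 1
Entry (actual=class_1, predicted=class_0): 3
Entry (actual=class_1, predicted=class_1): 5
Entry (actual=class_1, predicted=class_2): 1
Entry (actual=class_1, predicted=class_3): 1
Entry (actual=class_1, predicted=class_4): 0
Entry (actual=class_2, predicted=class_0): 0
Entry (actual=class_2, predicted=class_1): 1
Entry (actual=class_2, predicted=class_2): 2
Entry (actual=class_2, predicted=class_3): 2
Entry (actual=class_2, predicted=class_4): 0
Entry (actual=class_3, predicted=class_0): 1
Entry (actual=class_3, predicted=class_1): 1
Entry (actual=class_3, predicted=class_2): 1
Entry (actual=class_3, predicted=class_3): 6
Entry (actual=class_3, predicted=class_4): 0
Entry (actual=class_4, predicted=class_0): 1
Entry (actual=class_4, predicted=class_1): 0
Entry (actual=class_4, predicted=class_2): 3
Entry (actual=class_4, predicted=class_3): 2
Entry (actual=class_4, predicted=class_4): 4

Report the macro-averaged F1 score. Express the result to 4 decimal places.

Per-class F1 score (2·TP/(2·TP+FP+FN)):
  class_0: TP=3, FP=3+0+1+1=5, FN=0+0+1+1=2 → 6/13 = 0.46154
  class_1: TP=5, FP=0+1+1+0=2, FN=3+1+1+0=5 → 10/17 = 0.58824
  class_2: TP=2, FP=0+1+1+3=5, FN=0+1+2+0=3 → 4/12 = 0.33333
  class_3: TP=6, FP=1+1+2+2=6, FN=1+1+1+0=3 → 12/21 = 0.57143
  class_4: TP=4, FP=1+0+0+0=1, FN=1+0+3+2=6 → 8/15 = 0.53333
Macro-F1 score = mean = (0.46154 + 0.58824 + 0.33333 + 0.57143 + 0.53333) / 5 = 0.4976

0.4976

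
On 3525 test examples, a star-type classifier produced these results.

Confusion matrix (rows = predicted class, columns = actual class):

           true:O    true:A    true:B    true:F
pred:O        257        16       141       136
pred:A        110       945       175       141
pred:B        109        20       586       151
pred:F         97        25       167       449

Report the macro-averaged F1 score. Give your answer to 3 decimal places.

0.604

Per-class F1 score (2·TP/(2·TP+FP+FN)):
  O: TP=257, FP=16+141+136=293, FN=110+109+97=316 → 514/1123 = 0.4577
  A: TP=945, FP=110+175+141=426, FN=16+20+25=61 → 1890/2377 = 0.7951
  B: TP=586, FP=109+20+151=280, FN=141+175+167=483 → 1172/1935 = 0.6057
  F: TP=449, FP=97+25+167=289, FN=136+141+151=428 → 898/1615 = 0.5560
Macro-F1 score = mean = (0.4577 + 0.7951 + 0.6057 + 0.5560) / 4 = 0.604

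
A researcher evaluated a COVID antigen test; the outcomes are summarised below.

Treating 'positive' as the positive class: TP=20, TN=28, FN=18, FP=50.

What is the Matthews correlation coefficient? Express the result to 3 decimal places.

-0.110

MCC = (TP·TN − FP·FN) / √((TP+FP)(TP+FN)(TN+FP)(TN+FN))
Numerator = 20·28 − 50·18 = -340
Denominator = √(70·38·78·46) = √9544080 = 3089.3494
MCC = -340 / 3089.3494 = -0.110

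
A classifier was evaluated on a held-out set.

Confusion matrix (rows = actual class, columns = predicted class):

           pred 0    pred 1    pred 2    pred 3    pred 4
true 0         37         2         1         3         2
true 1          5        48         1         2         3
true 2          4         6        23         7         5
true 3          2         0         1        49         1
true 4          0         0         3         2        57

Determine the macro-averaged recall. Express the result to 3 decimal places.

0.798

Per-class recall (TP/(TP+FN)):
  0: TP=37, FN=2+1+3+2=8 → 37/45 = 0.8222
  1: TP=48, FN=5+1+2+3=11 → 48/59 = 0.8136
  2: TP=23, FN=4+6+7+5=22 → 23/45 = 0.5111
  3: TP=49, FN=2+0+1+1=4 → 49/53 = 0.9245
  4: TP=57, FN=0+0+3+2=5 → 57/62 = 0.9194
Macro-recall = mean = (0.8222 + 0.8136 + 0.5111 + 0.9245 + 0.9194) / 5 = 0.798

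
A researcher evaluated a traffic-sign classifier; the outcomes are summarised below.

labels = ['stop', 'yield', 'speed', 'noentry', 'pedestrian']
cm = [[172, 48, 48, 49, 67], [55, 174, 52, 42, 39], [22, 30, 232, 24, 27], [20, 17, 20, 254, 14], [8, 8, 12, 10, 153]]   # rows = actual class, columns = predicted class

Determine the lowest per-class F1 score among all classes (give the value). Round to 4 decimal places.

0.5204

Per-class F1 score (2·TP/(2·TP+FP+FN)):
  stop: TP=172, FP=55+22+20+8=105, FN=48+48+49+67=212 → 344/661 = 0.52042
  yield: TP=174, FP=48+30+17+8=103, FN=55+52+42+39=188 → 348/639 = 0.54460
  speed: TP=232, FP=48+52+20+12=132, FN=22+30+24+27=103 → 464/699 = 0.66381
  noentry: TP=254, FP=49+42+24+10=125, FN=20+17+20+14=71 → 508/704 = 0.72159
  pedestrian: TP=153, FP=67+39+27+14=147, FN=8+8+12+10=38 → 306/491 = 0.62322
Lowest is class 'stop' with F1 score = 0.5204.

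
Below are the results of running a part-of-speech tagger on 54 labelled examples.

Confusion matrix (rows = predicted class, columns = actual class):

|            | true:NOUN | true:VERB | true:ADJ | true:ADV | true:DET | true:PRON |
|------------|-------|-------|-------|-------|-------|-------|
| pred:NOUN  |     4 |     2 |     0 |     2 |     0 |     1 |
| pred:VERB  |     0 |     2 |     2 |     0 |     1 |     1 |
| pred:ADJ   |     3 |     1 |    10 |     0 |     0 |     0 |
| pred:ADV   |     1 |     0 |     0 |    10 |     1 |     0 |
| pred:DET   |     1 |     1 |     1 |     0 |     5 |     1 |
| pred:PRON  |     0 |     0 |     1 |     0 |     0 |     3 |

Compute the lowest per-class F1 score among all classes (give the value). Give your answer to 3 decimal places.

0.333

Per-class F1 score (2·TP/(2·TP+FP+FN)):
  NOUN: TP=4, FP=2+0+2+0+1=5, FN=0+3+1+1+0=5 → 8/18 = 0.4444
  VERB: TP=2, FP=0+2+0+1+1=4, FN=2+1+0+1+0=4 → 4/12 = 0.3333
  ADJ: TP=10, FP=3+1+0+0+0=4, FN=0+2+0+1+1=4 → 20/28 = 0.7143
  ADV: TP=10, FP=1+0+0+1+0=2, FN=2+0+0+0+0=2 → 20/24 = 0.8333
  DET: TP=5, FP=1+1+1+0+1=4, FN=0+1+0+1+0=2 → 10/16 = 0.6250
  PRON: TP=3, FP=0+0+1+0+0=1, FN=1+1+0+0+1=3 → 6/10 = 0.6000
Lowest is class 'VERB' with F1 score = 0.333.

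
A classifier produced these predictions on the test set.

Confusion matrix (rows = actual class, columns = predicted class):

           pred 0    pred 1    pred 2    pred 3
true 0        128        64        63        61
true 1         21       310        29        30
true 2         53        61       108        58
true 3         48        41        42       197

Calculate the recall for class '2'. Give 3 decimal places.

recall = TP/(TP+FN).
2: TP=108, FN=53+61+58=172 → 108/280 = 0.3857

0.386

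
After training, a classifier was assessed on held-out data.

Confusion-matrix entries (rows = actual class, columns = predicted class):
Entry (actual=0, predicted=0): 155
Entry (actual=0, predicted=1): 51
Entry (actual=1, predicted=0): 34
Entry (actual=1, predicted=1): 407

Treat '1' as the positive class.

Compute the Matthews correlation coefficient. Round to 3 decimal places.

0.692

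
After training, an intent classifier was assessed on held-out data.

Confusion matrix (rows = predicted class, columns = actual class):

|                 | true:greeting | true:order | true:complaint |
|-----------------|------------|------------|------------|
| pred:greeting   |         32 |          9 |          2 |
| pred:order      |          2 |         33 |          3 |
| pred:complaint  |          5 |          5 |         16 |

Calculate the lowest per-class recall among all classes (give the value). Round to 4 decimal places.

0.7021

Per-class recall (TP/(TP+FN)):
  greeting: TP=32, FN=2+5=7 → 32/39 = 0.82051
  order: TP=33, FN=9+5=14 → 33/47 = 0.70213
  complaint: TP=16, FN=2+3=5 → 16/21 = 0.76190
Lowest is class 'order' with recall = 0.7021.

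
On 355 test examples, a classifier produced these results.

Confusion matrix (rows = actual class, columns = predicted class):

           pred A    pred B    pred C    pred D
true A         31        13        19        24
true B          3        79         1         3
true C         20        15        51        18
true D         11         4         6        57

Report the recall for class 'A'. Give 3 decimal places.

Take TP from the diagonal, FP from the rest of the 'A' prediction marginal, FN from the rest of the 'A' actual marginal.
recall = TP/(TP+FN).
A: TP=31, FN=13+19+24=56 → 31/87 = 0.3563

0.356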